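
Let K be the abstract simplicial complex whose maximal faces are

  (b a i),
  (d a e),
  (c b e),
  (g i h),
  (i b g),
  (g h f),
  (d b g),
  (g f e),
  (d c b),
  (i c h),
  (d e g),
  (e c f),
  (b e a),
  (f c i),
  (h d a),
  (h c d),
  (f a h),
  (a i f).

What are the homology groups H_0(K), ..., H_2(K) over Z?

H_0 ≅ Z,  H_1 ≅ Z ⊕ Z/2Z,  H_2 = 0.

Fix the vertex order a < b < c < d < e < f < g < h < i and write every simplex with vertices in increasing order. Then dim K = 2 and the simplices of K are:

  0-simplices (9): a, b, c, d, e, f, g, h, i
  1-simplices (27): ab, ad, ae, af, ah, ai, bc, bd, be, bg, bi, cd, ce, cf, ch, ci, de, dg, dh, ef, eg, fg, fh, fi, gh, gi, hi
  2-simplices (18): abe, abi, ade, adh, afh, afi, bcd, bce, bdg, bgi, cdh, cef, cfi, chi, deg, efg, fgh, ghi

giving chain groups C_0 ≅ Z^9, C_1 ≅ Z^27, C_2 ≅ Z^18.

The boundary map ∂_1: C_1 → C_0 maps an edge to its endpoints' difference, ∂[p,q] = q − p. For instance
  ∂ab = b − a.
The 9×27 boundary matrix has rank 8 and Smith normal form diag(1,1,1,1,1,1,1,1).

The boundary map ∂_2: C_2 → C_1 maps a triangle to the signed sum of its edges. For instance
  ∂ghi = hi − gi + gh,
  ∂deg = eg − dg + de.
The resulting 27×18 matrix has rank 18, and its Smith normal form has invariant factors (1,1,1,1,1,1,1,1,1,1,1,1,1,1,1,1,1,2).

Reading off H_k = ker ∂_k / im ∂_{k+1}:

  H_0: rank C_0 − rank ∂_1 = 9 − 8 = 1, and the invariant factors of ∂_1 are all 1, so H_0 = Z.
  H_1: rank ker ∂_1 − rank ∂_2 = (27 − 8) − 18 = 1, and ∂_2 has invariant factor 2 > 1, so H_1 = Z ⊕ Z/2Z.
  H_2: rank ker ∂_2 − rank ∂_3 = (18 − 18) − 0 = 0, and there is no ∂_3, so H_2 = 0.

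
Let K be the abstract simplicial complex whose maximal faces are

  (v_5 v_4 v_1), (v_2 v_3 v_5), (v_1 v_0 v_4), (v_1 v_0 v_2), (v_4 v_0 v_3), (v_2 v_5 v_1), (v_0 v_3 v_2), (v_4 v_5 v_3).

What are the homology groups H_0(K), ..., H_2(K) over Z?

H_0 ≅ Z,  H_1 = 0,  H_2 ≅ Z.

We work with the vertex ordering v_0 < v_1 < v_2 < v_3 < v_4 < v_5. The simplices of K, each written with vertices in increasing order, are:

  0-simplices (6): [v_0], [v_1], [v_2], [v_3], [v_4], [v_5]
  1-simplices (12): [v_0,v_1], [v_0,v_2], [v_0,v_3], [v_0,v_4], [v_1,v_2], [v_1,v_4], [v_1,v_5], [v_2,v_3], [v_2,v_5], [v_3,v_4], [v_3,v_5], [v_4,v_5]
  2-simplices (8): [v_0,v_1,v_2], [v_0,v_1,v_4], [v_0,v_2,v_3], [v_0,v_3,v_4], [v_1,v_2,v_5], [v_1,v_4,v_5], [v_2,v_3,v_5], [v_3,v_4,v_5]

giving chain groups C_0 ≅ Z^6, C_1 ≅ Z^12, C_2 ≅ Z^8.

The boundary map ∂_1: C_1 → C_0 sends each edge [p,q] (with p < q) to q − p.
The resulting 6×12 matrix has rank 5, and its Smith normal form has invariant factors (1,1,1,1,1).

∂_2: C_2 → C_1 maps a triangle to the signed sum of its edges. For instance
  ∂[v_0,v_2,v_3] = [v_2,v_3] − [v_0,v_3] + [v_0,v_2],
  ∂[v_0,v_1,v_2] = [v_1,v_2] − [v_0,v_2] + [v_0,v_1].
As a 12×8 matrix over Z this has rank 7, with invariant factors (1,1,1,1,1,1,1).

Reading off H_k = ker ∂_k / im ∂_{k+1}:

  H_0: rank C_0 − rank ∂_1 = 6 − 5 = 1, and the invariant factors of ∂_1 are all 1, so H_0 = Z.
  H_1: rank ker ∂_1 − rank ∂_2 = (12 − 5) − 7 = 0, and the invariant factors of ∂_2 are all 1, so H_1 = 0.
  H_2: rank ker ∂_2 − rank ∂_3 = (8 − 7) − 0 = 1, and there is no ∂_3, so H_2 = Z.

(K is a triangulation of the 2-sphere S^2.)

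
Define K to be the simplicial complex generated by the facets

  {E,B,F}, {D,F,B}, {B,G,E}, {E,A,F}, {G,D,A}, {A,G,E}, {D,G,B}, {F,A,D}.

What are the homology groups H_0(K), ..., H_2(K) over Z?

We work with the vertex ordering A < B < D < E < F < G. The simplices of K, each written with vertices in increasing order, are:

  0-simplices (6): A, B, D, E, F, G
  1-simplices (12): AD, AE, AF, AG, BD, BE, BF, BG, DF, DG, EF, EG
  2-simplices (8): ADF, ADG, AEF, AEG, BDF, BDG, BEF, BEG

so the chain groups are C_0 ≅ Z^6, C_1 ≅ Z^12, C_2 ≅ Z^8.

Boundary ∂_1: C_1 → C_0 sends each edge [p,q] (with p < q) to q − p. For instance
  ∂BD = D − B.
The 6×12 boundary matrix has rank 5 and Smith normal form diag(1,1,1,1,1).

∂_2: C_2 → C_1 maps a triangle to the signed sum of its edges. For instance
  ∂BDG = DG − BG + BD,
  ∂ADF = DF − AF + AD.
The 12×8 boundary matrix has rank 7 and Smith normal form diag(1,1,1,1,1,1,1).

From H_k ≅ ker(∂_k) / im(∂_{k+1}) we obtain:

  H_0: rank C_0 − rank ∂_1 = 6 − 5 = 1, and the invariant factors of ∂_1 are all 1, so H_0 ≅ Z.
  H_1: rank ker ∂_1 − rank ∂_2 = (12 − 5) − 7 = 0, and the invariant factors of ∂_2 are all 1, so H_1 ≅ 0.
  H_2: rank ker ∂_2 − rank ∂_3 = (8 − 7) − 0 = 1, and there is no ∂_3, so H_2 ≅ Z.

H_0 ≅ Z,  H_1 = 0,  H_2 ≅ Z.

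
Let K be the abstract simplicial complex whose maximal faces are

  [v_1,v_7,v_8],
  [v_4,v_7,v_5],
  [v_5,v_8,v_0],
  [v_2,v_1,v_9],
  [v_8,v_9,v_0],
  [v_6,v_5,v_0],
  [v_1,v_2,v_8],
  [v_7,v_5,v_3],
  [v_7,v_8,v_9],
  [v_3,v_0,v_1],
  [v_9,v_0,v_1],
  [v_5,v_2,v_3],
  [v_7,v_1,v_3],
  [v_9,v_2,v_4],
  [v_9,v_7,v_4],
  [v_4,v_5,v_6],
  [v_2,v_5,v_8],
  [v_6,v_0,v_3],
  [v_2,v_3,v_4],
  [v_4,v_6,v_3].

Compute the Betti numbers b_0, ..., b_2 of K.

Order the vertices as v_0 < v_1 < v_2 < v_3 < v_4 < v_5 < v_6 < v_7 < v_8 < v_9. Listing each simplex with vertices in this order, K has dimension 2 with simplices:

  0-simplices (10): [v_0], [v_1], [v_2], [v_3], [v_4], [v_5], [v_6], [v_7], [v_8], [v_9]
  1-simplices (30): (30 of them)
  2-simplices (20): (20 of them)

Hence C_0 ≅ Z^10, C_1 ≅ Z^30, C_2 ≅ Z^20.

∂_1: C_1 → C_0 sends each edge [p,q] (with p < q) to q − p.
As a 10×30 matrix over Z this has rank 9, with invariant factors (1,1,1,1,1,1,1,1,1).

Boundary ∂_2: C_2 → C_1 acts by ∂[p,q,r] = [q,r] − [p,r] + [p,q]. For instance
  ∂[v_1,v_3,v_7] = [v_3,v_7] − [v_1,v_7] + [v_1,v_3],
  ∂[v_4,v_5,v_7] = [v_5,v_7] − [v_4,v_7] + [v_4,v_5].
As a 30×20 matrix over Z this has rank 20, with invariant factors (1,1,1,1,1,1,1,1,1,1,1,1,1,1,1,1,1,1,1,2).

Now H_k = ker ∂_k / im ∂_{k+1}, so:

  H_0: rank C_0 − rank ∂_1 = 10 − 9 = 1, and the invariant factors of ∂_1 are all 1, so H_0 ≅ Z.
  H_1: rank ker ∂_1 − rank ∂_2 = (30 − 9) − 20 = 1, and ∂_2 has invariant factor 2 > 1, so H_1 ≅ Z ⊕ Z/2.
  H_2: rank ker ∂_2 − rank ∂_3 = (20 − 20) − 0 = 0, and there is no ∂_3, so H_2 ≅ 0.

Hence the Betti numbers are b_0 = 1, b_1 = 1, b_2 = 0.

b_0 = 1, b_1 = 1, b_2 = 0.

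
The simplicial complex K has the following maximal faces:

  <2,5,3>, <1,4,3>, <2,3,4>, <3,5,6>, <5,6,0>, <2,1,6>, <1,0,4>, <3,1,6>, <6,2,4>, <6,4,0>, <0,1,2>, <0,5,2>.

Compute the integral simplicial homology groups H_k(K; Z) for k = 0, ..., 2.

Fix the vertex order 0 < 1 < 2 < 3 < 4 < 5 < 6 and write every simplex with vertices in increasing order. Then dim K = 2 and the simplices of K are:

  0-simplices (7): [0], [1], [2], [3], [4], [5], [6]
  1-simplices (18): [0,1], [0,2], [0,4], [0,5], [0,6], [1,2], [1,3], [1,4], [1,6], [2,3], [2,4], [2,5], [2,6], [3,4], [3,5], [3,6], [4,6], [5,6]
  2-simplices (12): [0,1,2], [0,1,4], [0,2,5], [0,4,6], [0,5,6], [1,2,6], [1,3,4], [1,3,6], [2,3,4], [2,3,5], [2,4,6], [3,5,6]

Hence C_0 ≅ Z^7, C_1 ≅ Z^18, C_2 ≅ Z^12.

∂_1: C_1 → C_0 maps an edge to its endpoints' difference, ∂[p,q] = q − p. For instance
  ∂[3,6] = [6] − [3].
As a 7×18 matrix over Z this has rank 6, with invariant factors (1,1,1,1,1,1).

The boundary map ∂_2: C_2 → C_1 acts by ∂[p,q,r] = [q,r] − [p,r] + [p,q]. For instance
  ∂[0,1,2] = [1,2] − [0,2] + [0,1],
  ∂[3,5,6] = [5,6] − [3,6] + [3,5].
As a 18×12 matrix over Z this has rank 12, with invariant factors (1,1,1,1,1,1,1,1,1,1,1,2).

From H_k ≅ ker(∂_k) / im(∂_{k+1}) we obtain:

  H_0: rank C_0 − rank ∂_1 = 7 − 6 = 1, and the invariant factors of ∂_1 are all 1, so H_0 ≅ Z.
  H_1: rank ker ∂_1 − rank ∂_2 = (18 − 6) − 12 = 0, and ∂_2 has invariant factor 2 > 1, so H_1 ≅ Z/2.
  H_2: rank ker ∂_2 − rank ∂_3 = (12 − 12) − 0 = 0, and there is no ∂_3, so H_2 ≅ 0.

As a check, the Euler characteristic is 7 − 18 + 12 = 1, which agrees with 1 − 0 + 0 = 1.

H_0 = Z,  H_1 = Z/2,  H_2 = 0.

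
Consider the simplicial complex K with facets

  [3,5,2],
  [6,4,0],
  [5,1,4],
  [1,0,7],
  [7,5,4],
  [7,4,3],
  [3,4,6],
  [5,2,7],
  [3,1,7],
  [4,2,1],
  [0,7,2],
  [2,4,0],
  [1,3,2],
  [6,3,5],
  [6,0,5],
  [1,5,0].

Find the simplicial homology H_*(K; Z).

Fix the vertex order 0 < 1 < 2 < 3 < 4 < 5 < 6 < 7 and write every simplex with vertices in increasing order. Then dim K = 2 and the simplices of K are:

  0-simplices (8): [0], [1], [2], [3], [4], [5], [6], [7]
  1-simplices (24): (24 of them)
  2-simplices (16): [0,1,5], [0,1,7], [0,2,4], [0,2,7], [0,4,6], [0,5,6], [1,2,3], [1,2,4], [1,3,7], [1,4,5], [2,3,5], [2,5,7], [3,4,6], [3,4,7], [3,5,6], [4,5,7]

so the chain groups are C_0 ≅ Z^8, C_1 ≅ Z^24, C_2 ≅ Z^16.

Boundary ∂_1: C_1 → C_0 sends each edge [p,q] (with p < q) to q − p. For instance
  ∂[4,5] = [5] − [4].
This gives a 8×24 integer matrix of rank 7; reducing to Smith normal form yields diagonal entries (1,1,1,1,1,1,1).

∂_2: C_2 → C_1 sends each 2-simplex [p,q,r] to [q,r] − [p,r] + [p,q]. For instance
  ∂[0,2,4] = [2,4] − [0,4] + [0,2],
  ∂[4,5,7] = [5,7] − [4,7] + [4,5].
As a 24×16 matrix over Z this has rank 15, with invariant factors (1,1,1,1,1,1,1,1,1,1,1,1,1,1,1).

Now H_k = ker ∂_k / im ∂_{k+1}, so:

  H_0: rank C_0 − rank ∂_1 = 8 − 7 = 1, and the invariant factors of ∂_1 are all 1, so H_0 = Z.
  H_1: rank ker ∂_1 − rank ∂_2 = (24 − 7) − 15 = 2, and the invariant factors of ∂_2 are all 1, so H_1 = Z^2.
  H_2: rank ker ∂_2 − rank ∂_3 = (16 − 15) − 0 = 1, and there is no ∂_3, so H_2 = Z.

As a check, the Euler characteristic is 8 − 24 + 16 = 0, which agrees with 1 − 2 + 1 = 0.

H_0 ≅ Z,  H_1 ≅ Z^2,  H_2 ≅ Z.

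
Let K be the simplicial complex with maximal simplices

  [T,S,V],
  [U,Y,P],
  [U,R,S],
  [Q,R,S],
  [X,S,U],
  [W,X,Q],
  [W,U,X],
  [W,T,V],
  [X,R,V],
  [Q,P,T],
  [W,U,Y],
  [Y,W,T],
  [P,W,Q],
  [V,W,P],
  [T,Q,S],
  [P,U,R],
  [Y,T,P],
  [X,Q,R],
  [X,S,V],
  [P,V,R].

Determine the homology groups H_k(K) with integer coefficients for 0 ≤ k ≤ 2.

H_0 = Z,  H_1 = Z ⊕ Z/2Z,  H_2 = 0.

Order the vertices as P < Q < R < S < T < U < V < W < X < Y. Listing each simplex with vertices in this order, K has dimension 2 with simplices:

  0-simplices (10): P, Q, R, S, T, U, V, W, X, Y
  1-simplices (30): PQ, PR, PT, PU, PV, PW, PY, QR, QS, QT, QW, QX, RS, RU, RV, RX, ST, SU, SV, SX, TV, TW, TY, UW, UX, UY, VW, VX, WX, WY
  2-simplices (20): PQT, PQW, PRU, PRV, PTY, PUY, PVW, QRS, QRX, QST, QWX, RSU, RVX, STV, SUX, SVX, TVW, TWY, UWX, UWY

Hence C_0 ≅ Z^10, C_1 ≅ Z^30, C_2 ≅ Z^20.

Boundary ∂_1: C_1 → C_0 is given by ∂[p,q] = [q] − [p].
The 10×30 boundary matrix has rank 9 and Smith normal form diag(1,1,1,1,1,1,1,1,1).

Boundary ∂_2: C_2 → C_1 maps a triangle to the signed sum of its edges. For instance
  ∂RVX = VX − RX + RV,
  ∂PRU = RU − PU + PR.
As a 30×20 matrix over Z this has rank 20, with invariant factors (1,1,1,1,1,1,1,1,1,1,1,1,1,1,1,1,1,1,1,2).

Now H_k = ker ∂_k / im ∂_{k+1}, so:

  H_0: rank C_0 − rank ∂_1 = 10 − 9 = 1, and the invariant factors of ∂_1 are all 1, so H_0 = Z.
  H_1: rank ker ∂_1 − rank ∂_2 = (30 − 9) − 20 = 1, and ∂_2 has invariant factor 2 > 1, so H_1 = Z ⊕ Z/2Z.
  H_2: rank ker ∂_2 − rank ∂_3 = (20 − 20) − 0 = 0, and there is no ∂_3, so H_2 = 0.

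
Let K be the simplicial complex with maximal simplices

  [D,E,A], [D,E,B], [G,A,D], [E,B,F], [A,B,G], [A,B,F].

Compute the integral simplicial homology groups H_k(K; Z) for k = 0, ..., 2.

Order the vertices as A < B < D < E < F < G. Listing each simplex with vertices in this order, K has dimension 2 with simplices:

  0-simplices (6): A, B, D, E, F, G
  1-simplices (12): AB, AD, AE, AF, AG, BD, BE, BF, BG, DE, DG, EF
  2-simplices (6): ABF, ABG, ADE, ADG, BDE, BEF

giving chain groups C_0 ≅ Z^6, C_1 ≅ Z^12, C_2 ≅ Z^6.

Boundary ∂_1: C_1 → C_0 is given by ∂[p,q] = [q] − [p].
The resulting 6×12 matrix has rank 5, and its Smith normal form has invariant factors (1,1,1,1,1).

Boundary ∂_2: C_2 → C_1 sends each 2-simplex [p,q,r] to [q,r] − [p,r] + [p,q]. For instance
  ∂ADE = DE − AE + AD,
  ∂BEF = EF − BF + BE.
This gives a 12×6 integer matrix of rank 6; reducing to Smith normal form yields diagonal entries (1,1,1,1,1,1).

Reading off H_k = ker ∂_k / im ∂_{k+1}:

  H_0: rank C_0 − rank ∂_1 = 6 − 5 = 1, and the invariant factors of ∂_1 are all 1, so H_0 = Z.
  H_1: rank ker ∂_1 − rank ∂_2 = (12 − 5) − 6 = 1, and the invariant factors of ∂_2 are all 1, so H_1 = Z.
  H_2: rank ker ∂_2 − rank ∂_3 = (6 − 6) − 0 = 0, and there is no ∂_3, so H_2 = 0.

As a check, the Euler characteristic is 6 − 12 + 6 = 0, which agrees with 1 − 1 + 0 = 0.

H_0 ≅ Z,  H_1 ≅ Z,  H_2 = 0.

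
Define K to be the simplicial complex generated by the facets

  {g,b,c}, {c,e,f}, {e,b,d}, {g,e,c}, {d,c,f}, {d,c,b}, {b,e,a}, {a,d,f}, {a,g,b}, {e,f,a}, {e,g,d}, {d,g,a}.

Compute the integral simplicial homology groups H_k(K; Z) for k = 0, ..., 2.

We work with the vertex ordering a < b < c < d < e < f < g. The simplices of K, each written with vertices in increasing order, are:

  0-simplices (7): a, b, c, d, e, f, g
  1-simplices (18): ab, ad, ae, af, ag, bc, bd, be, bg, cd, ce, cf, cg, de, df, dg, ef, eg
  2-simplices (12): abe, abg, adf, adg, aef, bcd, bcg, bde, cdf, cef, ceg, deg

Hence C_0 ≅ Z^7, C_1 ≅ Z^18, C_2 ≅ Z^12.

The boundary map ∂_1: C_1 → C_0 maps an edge to its endpoints' difference, ∂[p,q] = q − p.
As a 7×18 matrix over Z this has rank 6, with invariant factors (1,1,1,1,1,1).

∂_2: C_2 → C_1 maps a triangle to the signed sum of its edges. For instance
  ∂ceg = eg − cg + ce,
  ∂bde = de − be + bd.
The 18×12 boundary matrix has rank 12 and Smith normal form diag(1,1,1,1,1,1,1,1,1,1,1,2).

From H_k ≅ ker(∂_k) / im(∂_{k+1}) we obtain:

  H_0: rank C_0 − rank ∂_1 = 7 − 6 = 1, and the invariant factors of ∂_1 are all 1, so H_0 ≅ Z.
  H_1: rank ker ∂_1 − rank ∂_2 = (18 − 6) − 12 = 0, and ∂_2 has invariant factor 2 > 1, so H_1 ≅ Z_2.
  H_2: rank ker ∂_2 − rank ∂_3 = (12 − 12) − 0 = 0, and there is no ∂_3, so H_2 ≅ 0.

As a check, the Euler characteristic is 7 − 18 + 12 = 1, which agrees with 1 − 0 + 0 = 1.
(K is a triangulation of the real projective plane RP^2.)

H_0 = Z,  H_1 = Z_2,  H_2 = 0.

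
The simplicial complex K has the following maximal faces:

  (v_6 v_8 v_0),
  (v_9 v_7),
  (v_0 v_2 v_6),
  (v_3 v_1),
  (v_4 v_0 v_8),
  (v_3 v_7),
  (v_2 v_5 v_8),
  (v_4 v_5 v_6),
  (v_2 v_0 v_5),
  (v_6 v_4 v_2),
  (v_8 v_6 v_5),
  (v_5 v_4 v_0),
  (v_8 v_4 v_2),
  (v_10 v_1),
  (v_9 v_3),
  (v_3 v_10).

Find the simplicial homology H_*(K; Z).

Fix the vertex order v_0 < v_1 < v_2 < v_3 < v_4 < v_5 < v_6 < v_7 < v_8 < v_9 < v_10 and write every simplex with vertices in increasing order. Then dim K = 2 and the simplices of K are:

  0-simplices (11): [v_0], [v_1], [v_2], [v_3], [v_4], [v_5], [v_6], [v_7], [v_8], [v_9], [v_10]
  1-simplices (21): (21 of them)
  2-simplices (10): [v_0,v_2,v_5], [v_0,v_2,v_6], [v_0,v_4,v_5], [v_0,v_4,v_8], [v_0,v_6,v_8], [v_2,v_4,v_6], [v_2,v_4,v_8], [v_2,v_5,v_8], [v_4,v_5,v_6], [v_5,v_6,v_8]

giving chain groups C_0 ≅ Z^11, C_1 ≅ Z^21, C_2 ≅ Z^10.

Boundary ∂_1: C_1 → C_0 sends each edge [p,q] (with p < q) to q − p. For instance
  ∂[v_0,v_5] = [v_5] − [v_0].
The 11×21 boundary matrix has rank 9 and Smith normal form diag(1,1,1,1,1,1,1,1,1).

∂_2: C_2 → C_1 maps a triangle to the signed sum of its edges. For instance
  ∂[v_0,v_4,v_8] = [v_4,v_8] − [v_0,v_8] + [v_0,v_4],
  ∂[v_0,v_2,v_6] = [v_2,v_6] − [v_0,v_6] + [v_0,v_2].
This gives a 21×10 integer matrix of rank 10; reducing to Smith normal form yields diagonal entries (1,1,1,1,1,1,1,1,1,2).

Computing H_k = (kernel of ∂_k) / (image of ∂_{k+1}):

  H_0: rank C_0 − rank ∂_1 = 11 − 9 = 2, and the invariant factors of ∂_1 are all 1, so H_0 ≅ Z^2.
  H_1: rank ker ∂_1 − rank ∂_2 = (21 − 9) − 10 = 2, and ∂_2 has invariant factor 2 > 1, so H_1 ≅ Z^2 ⊕ Z/2Z.
  H_2: rank ker ∂_2 − rank ∂_3 = (10 − 10) − 0 = 0, and there is no ∂_3, so H_2 ≅ 0.

As a check, the Euler characteristic is 11 − 21 + 10 = 0, which agrees with 2 − 2 + 0 = 0.

H_0 ≅ Z^2,  H_1 ≅ Z^2 ⊕ Z/2Z,  H_2 = 0.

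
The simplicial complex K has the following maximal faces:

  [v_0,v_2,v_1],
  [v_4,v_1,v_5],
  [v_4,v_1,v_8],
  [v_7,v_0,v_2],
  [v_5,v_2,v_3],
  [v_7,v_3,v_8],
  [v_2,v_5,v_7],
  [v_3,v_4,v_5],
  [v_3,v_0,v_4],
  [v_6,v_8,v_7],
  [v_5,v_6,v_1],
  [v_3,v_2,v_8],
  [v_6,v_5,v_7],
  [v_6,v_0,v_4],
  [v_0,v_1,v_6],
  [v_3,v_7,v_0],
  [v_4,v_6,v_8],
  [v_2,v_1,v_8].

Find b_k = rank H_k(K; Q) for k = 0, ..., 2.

K has 9 vertices, 27 edges, 18 triangles.
rank ∂_0 = 0, rank ∂_1 = 8 ⇒ b_0 = 9 − 0 − 8 = 1; all invariant factors of ∂_1 are 1 so no torsion. So H_0 ≅ Z.
rank ∂_1 = 8, rank ∂_2 = 18 ⇒ b_1 = 27 − 8 − 18 = 1; ∂_2 has invariant factor(s) [2] giving torsion. So H_1 ≅ Z ⊕ Z/2Z.
rank ∂_2 = 18, rank ∂_3 = 0 ⇒ b_2 = 18 − 18 − 0 = 0. So H_2 ≅ 0.

b_0 = 1, b_1 = 1, b_2 = 0.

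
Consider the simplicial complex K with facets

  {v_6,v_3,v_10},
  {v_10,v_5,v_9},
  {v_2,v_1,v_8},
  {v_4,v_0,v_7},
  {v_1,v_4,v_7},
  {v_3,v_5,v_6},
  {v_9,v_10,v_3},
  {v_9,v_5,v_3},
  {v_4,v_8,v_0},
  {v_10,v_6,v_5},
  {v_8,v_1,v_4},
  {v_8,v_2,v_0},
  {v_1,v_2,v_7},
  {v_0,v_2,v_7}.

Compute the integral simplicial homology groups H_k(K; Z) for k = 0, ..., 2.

H_0 ≅ Z^2,  H_1 = 0,  H_2 ≅ Z^2.

Take the total order v_0 < v_1 < v_2 < v_3 < v_4 < v_5 < v_6 < v_7 < v_8 < v_9 < v_10 on the vertex set. Then K (dimension 2) consists of the simplices:

  0-simplices (11): [v_0], [v_1], [v_2], [v_3], [v_4], [v_5], [v_6], [v_7], [v_8], [v_9], [v_10]
  1-simplices (21): (21 of them)
  2-simplices (14): (14 of them)

Hence C_0 ≅ Z^11, C_1 ≅ Z^21, C_2 ≅ Z^14.

Boundary ∂_1: C_1 → C_0 maps an edge to its endpoints' difference, ∂[p,q] = q − p. For instance
  ∂[v_3,v_5] = [v_5] − [v_3].
The resulting 11×21 matrix has rank 9, and its Smith normal form has invariant factors (1,1,1,1,1,1,1,1,1).

Boundary ∂_2: C_2 → C_1 acts by ∂[p,q,r] = [q,r] − [p,r] + [p,q]. For instance
  ∂[v_1,v_4,v_8] = [v_4,v_8] − [v_1,v_8] + [v_1,v_4],
  ∂[v_5,v_9,v_10] = [v_9,v_10] − [v_5,v_10] + [v_5,v_9].
As a 21×14 matrix over Z this has rank 12, with invariant factors (1,1,1,1,1,1,1,1,1,1,1,1).

Computing H_k = (kernel of ∂_k) / (image of ∂_{k+1}):

  H_0: rank C_0 − rank ∂_1 = 11 − 9 = 2, and the invariant factors of ∂_1 are all 1, so H_0 = Z^2.
  H_1: rank ker ∂_1 − rank ∂_2 = (21 − 9) − 12 = 0, and the invariant factors of ∂_2 are all 1, so H_1 = 0.
  H_2: rank ker ∂_2 − rank ∂_3 = (14 − 12) − 0 = 2, and there is no ∂_3, so H_2 = Z^2.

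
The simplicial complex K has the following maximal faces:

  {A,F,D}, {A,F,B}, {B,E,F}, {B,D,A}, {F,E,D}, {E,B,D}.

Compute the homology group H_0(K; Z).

H_0 ≅ Z.

Take the total order A < B < D < E < F on the vertex set. Then K (dimension 2) consists of the simplices:

  0-simplices (5): A, B, D, E, F
  1-simplices (9): AB, AD, AF, BD, BE, BF, DE, DF, EF
  2-simplices (6): ABD, ABF, ADF, BDE, BEF, DEF

giving chain groups C_0 ≅ Z^5, C_1 ≅ Z^9, C_2 ≅ Z^6.

Boundary ∂_1: C_1 → C_0 maps an edge to its endpoints' difference, ∂[p,q] = q − p.
The resulting 5×9 matrix has rank 4, and its Smith normal form has invariant factors (1,1,1,1).

The boundary map ∂_2: C_2 → C_1 maps a triangle to the signed sum of its edges. For instance
  ∂ABF = BF − AF + AB,
  ∂BDE = DE − BE + BD.
This gives a 9×6 integer matrix of rank 5; reducing to Smith normal form yields diagonal entries (1,1,1,1,1).

From H_k ≅ ker(∂_k) / im(∂_{k+1}) we obtain:

  H_0: rank C_0 − rank ∂_1 = 5 − 4 = 1, and the invariant factors of ∂_1 are all 1, so H_0 = Z.

(K is a triangulation of the 2-sphere S^2.)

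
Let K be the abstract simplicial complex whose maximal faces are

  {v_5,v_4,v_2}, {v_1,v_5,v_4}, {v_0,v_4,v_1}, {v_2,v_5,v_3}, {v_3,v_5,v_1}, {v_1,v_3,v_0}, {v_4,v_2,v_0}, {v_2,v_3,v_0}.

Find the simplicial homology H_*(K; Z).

H_0 ≅ Z,  H_1 = 0,  H_2 ≅ Z.

Fix the vertex order v_0 < v_1 < v_2 < v_3 < v_4 < v_5 and write every simplex with vertices in increasing order. Then dim K = 2 and the simplices of K are:

  0-simplices (6): [v_0], [v_1], [v_2], [v_3], [v_4], [v_5]
  1-simplices (12): [v_0,v_1], [v_0,v_2], [v_0,v_3], [v_0,v_4], [v_1,v_3], [v_1,v_4], [v_1,v_5], [v_2,v_3], [v_2,v_4], [v_2,v_5], [v_3,v_5], [v_4,v_5]
  2-simplices (8): [v_0,v_1,v_3], [v_0,v_1,v_4], [v_0,v_2,v_3], [v_0,v_2,v_4], [v_1,v_3,v_5], [v_1,v_4,v_5], [v_2,v_3,v_5], [v_2,v_4,v_5]

so the chain groups are C_0 ≅ Z^6, C_1 ≅ Z^12, C_2 ≅ Z^8.

Boundary ∂_1: C_1 → C_0 maps an edge to its endpoints' difference, ∂[p,q] = q − p.
The 6×12 boundary matrix has rank 5 and Smith normal form diag(1,1,1,1,1).

∂_2: C_2 → C_1 acts by ∂[p,q,r] = [q,r] − [p,r] + [p,q]. For instance
  ∂[v_0,v_2,v_3] = [v_2,v_3] − [v_0,v_3] + [v_0,v_2],
  ∂[v_0,v_1,v_3] = [v_1,v_3] − [v_0,v_3] + [v_0,v_1].
The resulting 12×8 matrix has rank 7, and its Smith normal form has invariant factors (1,1,1,1,1,1,1).

From H_k ≅ ker(∂_k) / im(∂_{k+1}) we obtain:

  H_0: rank C_0 − rank ∂_1 = 6 − 5 = 1, and the invariant factors of ∂_1 are all 1, so H_0 = Z.
  H_1: rank ker ∂_1 − rank ∂_2 = (12 − 5) − 7 = 0, and the invariant factors of ∂_2 are all 1, so H_1 = 0.
  H_2: rank ker ∂_2 − rank ∂_3 = (8 − 7) − 0 = 1, and there is no ∂_3, so H_2 = Z.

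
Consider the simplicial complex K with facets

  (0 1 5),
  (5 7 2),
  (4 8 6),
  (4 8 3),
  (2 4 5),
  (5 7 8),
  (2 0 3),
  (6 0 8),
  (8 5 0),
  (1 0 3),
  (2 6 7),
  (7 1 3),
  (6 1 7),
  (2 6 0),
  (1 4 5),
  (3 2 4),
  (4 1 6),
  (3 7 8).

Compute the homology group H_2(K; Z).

K has 9 vertices, 27 edges, 18 triangles.
rank ∂_2 = 17, rank ∂_3 = 0 ⇒ b_2 = 18 − 17 − 0 = 1. So H_2 ≅ Z.

H_2 ≅ Z.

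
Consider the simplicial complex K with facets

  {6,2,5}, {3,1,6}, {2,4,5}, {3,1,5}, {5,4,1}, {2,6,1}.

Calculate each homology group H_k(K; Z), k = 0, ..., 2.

H_0 ≅ Z,  H_1 ≅ Z,  H_2 = 0.

Fix the vertex order 1 < 2 < 3 < 4 < 5 < 6 and write every simplex with vertices in increasing order. Then dim K = 2 and the simplices of K are:

  0-simplices (6): [1], [2], [3], [4], [5], [6]
  1-simplices (12): [1,2], [1,3], [1,4], [1,5], [1,6], [2,4], [2,5], [2,6], [3,5], [3,6], [4,5], [5,6]
  2-simplices (6): [1,2,6], [1,3,5], [1,3,6], [1,4,5], [2,4,5], [2,5,6]

giving chain groups C_0 ≅ Z^6, C_1 ≅ Z^12, C_2 ≅ Z^6.

The boundary map ∂_1: C_1 → C_0 maps an edge to its endpoints' difference, ∂[p,q] = q − p. For instance
  ∂[1,2] = [2] − [1].
This gives a 6×12 integer matrix of rank 5; reducing to Smith normal form yields diagonal entries (1,1,1,1,1).

Boundary ∂_2: C_2 → C_1 sends each 2-simplex [p,q,r] to [q,r] − [p,r] + [p,q]. For instance
  ∂[2,5,6] = [5,6] − [2,6] + [2,5],
  ∂[1,4,5] = [4,5] − [1,5] + [1,4].
As a 12×6 matrix over Z this has rank 6, with invariant factors (1,1,1,1,1,1).

Computing H_k = (kernel of ∂_k) / (image of ∂_{k+1}):

  H_0: rank C_0 − rank ∂_1 = 6 − 5 = 1, and the invariant factors of ∂_1 are all 1, so H_0 = Z.
  H_1: rank ker ∂_1 − rank ∂_2 = (12 − 5) − 6 = 1, and the invariant factors of ∂_2 are all 1, so H_1 = Z.
  H_2: rank ker ∂_2 − rank ∂_3 = (6 − 6) − 0 = 0, and there is no ∂_3, so H_2 = 0.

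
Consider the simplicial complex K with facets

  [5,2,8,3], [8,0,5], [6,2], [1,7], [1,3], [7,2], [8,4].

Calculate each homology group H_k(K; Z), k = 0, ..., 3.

K has 9 vertices, 13 edges, 5 triangles, 1 3-simplex.
rank ∂_0 = 0, rank ∂_1 = 8 ⇒ b_0 = 9 − 0 − 8 = 1; all invariant factors of ∂_1 are 1 so no torsion. So H_0 ≅ Z.
rank ∂_1 = 8, rank ∂_2 = 4 ⇒ b_1 = 13 − 8 − 4 = 1; all invariant factors of ∂_2 are 1 so no torsion. So H_1 ≅ Z.
rank ∂_2 = 4, rank ∂_3 = 1 ⇒ b_2 = 5 − 4 − 1 = 0; all invariant factors of ∂_3 are 1 so no torsion. So H_2 ≅ 0.
rank ∂_3 = 1, rank ∂_4 = 0 ⇒ b_3 = 1 − 1 − 0 = 0. So H_3 ≅ 0.

H_0 = Z,  H_1 = Z,  H_2 = 0,  H_3 = 0.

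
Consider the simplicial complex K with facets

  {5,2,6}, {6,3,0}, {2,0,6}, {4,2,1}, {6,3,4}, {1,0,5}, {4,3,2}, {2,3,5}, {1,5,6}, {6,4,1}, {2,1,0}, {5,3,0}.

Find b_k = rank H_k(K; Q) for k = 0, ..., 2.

Take the total order 0 < 1 < 2 < 3 < 4 < 5 < 6 on the vertex set. Then K (dimension 2) consists of the simplices:

  0-simplices (7): [0], [1], [2], [3], [4], [5], [6]
  1-simplices (18): [0,1], [0,2], [0,3], [0,5], [0,6], [1,2], [1,4], [1,5], [1,6], [2,3], [2,4], [2,5], [2,6], [3,4], [3,5], [3,6], [4,6], [5,6]
  2-simplices (12): [0,1,2], [0,1,5], [0,2,6], [0,3,5], [0,3,6], [1,2,4], [1,4,6], [1,5,6], [2,3,4], [2,3,5], [2,5,6], [3,4,6]

giving chain groups C_0 ≅ Z^7, C_1 ≅ Z^18, C_2 ≅ Z^12.

∂_1: C_1 → C_0 sends each edge [p,q] (with p < q) to q − p. For instance
  ∂[5,6] = [6] − [5].
This gives a 7×18 integer matrix of rank 6; reducing to Smith normal form yields diagonal entries (1,1,1,1,1,1).

∂_2: C_2 → C_1 sends each 2-simplex [p,q,r] to [q,r] − [p,r] + [p,q]. For instance
  ∂[3,4,6] = [4,6] − [3,6] + [3,4],
  ∂[0,1,2] = [1,2] − [0,2] + [0,1].
As a 18×12 matrix over Z this has rank 12, with invariant factors (1,1,1,1,1,1,1,1,1,1,1,2).

From H_k ≅ ker(∂_k) / im(∂_{k+1}) we obtain:

  H_0: rank C_0 − rank ∂_1 = 7 − 6 = 1, and the invariant factors of ∂_1 are all 1, so H_0 ≅ Z.
  H_1: rank ker ∂_1 − rank ∂_2 = (18 − 6) − 12 = 0, and ∂_2 has invariant factor 2 > 1, so H_1 ≅ Z/2.
  H_2: rank ker ∂_2 − rank ∂_3 = (12 − 12) − 0 = 0, and there is no ∂_3, so H_2 ≅ 0.

Hence the Betti numbers are b_0 = 1, b_1 = 0, b_2 = 0.

b_0 = 1, b_1 = 0, b_2 = 0.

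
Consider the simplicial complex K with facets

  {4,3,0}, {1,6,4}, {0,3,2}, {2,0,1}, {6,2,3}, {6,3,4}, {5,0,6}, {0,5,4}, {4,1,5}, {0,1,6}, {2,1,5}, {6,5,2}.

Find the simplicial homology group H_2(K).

H_2 ≅ 0.

K has 7 vertices, 18 edges, 12 triangles.
rank ∂_2 = 12, rank ∂_3 = 0 ⇒ b_2 = 12 − 12 − 0 = 0. So H_2 = 0.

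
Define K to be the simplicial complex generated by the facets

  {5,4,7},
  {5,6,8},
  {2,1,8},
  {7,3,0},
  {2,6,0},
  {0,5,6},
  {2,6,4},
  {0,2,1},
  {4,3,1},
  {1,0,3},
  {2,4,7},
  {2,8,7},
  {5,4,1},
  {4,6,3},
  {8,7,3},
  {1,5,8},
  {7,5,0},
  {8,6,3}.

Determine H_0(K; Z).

H_0 = Z.

Take the total order 0 < 1 < 2 < 3 < 4 < 5 < 6 < 7 < 8 on the vertex set. Then K (dimension 2) consists of the simplices:

  0-simplices (9): [0], [1], [2], [3], [4], [5], [6], [7], [8]
  1-simplices (27): (27 of them)
  2-simplices (18): [0,1,2], [0,1,3], [0,2,6], [0,3,7], [0,5,6], [0,5,7], [1,2,8], [1,3,4], [1,4,5], [1,5,8], [2,4,6], [2,4,7], [2,7,8], [3,4,6], [3,6,8], [3,7,8], [4,5,7], [5,6,8]

giving chain groups C_0 ≅ Z^9, C_1 ≅ Z^27, C_2 ≅ Z^18.

The boundary map ∂_1: C_1 → C_0 sends each edge [p,q] (with p < q) to q − p. For instance
  ∂[1,4] = [4] − [1].
The resulting 9×27 matrix has rank 8, and its Smith normal form has invariant factors (1,1,1,1,1,1,1,1).

∂_2: C_2 → C_1 sends each 2-simplex [p,q,r] to [q,r] − [p,r] + [p,q]. For instance
  ∂[1,2,8] = [2,8] − [1,8] + [1,2],
  ∂[1,3,4] = [3,4] − [1,4] + [1,3].
As a 27×18 matrix over Z this has rank 17, with invariant factors (1,1,1,1,1,1,1,1,1,1,1,1,1,1,1,1,1).

From H_k ≅ ker(∂_k) / im(∂_{k+1}) we obtain:

  H_0: rank C_0 − rank ∂_1 = 9 − 8 = 1, and the invariant factors of ∂_1 are all 1, so H_0 = Z.

(K is a triangulation of the torus T^2.)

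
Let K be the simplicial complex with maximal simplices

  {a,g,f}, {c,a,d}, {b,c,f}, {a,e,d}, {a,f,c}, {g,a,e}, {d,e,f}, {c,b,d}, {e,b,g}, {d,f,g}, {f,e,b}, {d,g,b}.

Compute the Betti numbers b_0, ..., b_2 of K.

We work with the vertex ordering a < b < c < d < e < f < g. The simplices of K, each written with vertices in increasing order, are:

  0-simplices (7): a, b, c, d, e, f, g
  1-simplices (18): ac, ad, ae, af, ag, bc, bd, be, bf, bg, cd, cf, de, df, dg, ef, eg, fg
  2-simplices (12): acd, acf, ade, aeg, afg, bcd, bcf, bdg, bef, beg, def, dfg

so the chain groups are C_0 ≅ Z^7, C_1 ≅ Z^18, C_2 ≅ Z^12.

The boundary map ∂_1: C_1 → C_0 maps an edge to its endpoints' difference, ∂[p,q] = q − p. For instance
  ∂ag = g − a.
The resulting 7×18 matrix has rank 6, and its Smith normal form has invariant factors (1,1,1,1,1,1).

Boundary ∂_2: C_2 → C_1 sends each 2-simplex [p,q,r] to [q,r] − [p,r] + [p,q]. For instance
  ∂aeg = eg − ag + ae,
  ∂bcd = cd − bd + bc.
As a 18×12 matrix over Z this has rank 12, with invariant factors (1,1,1,1,1,1,1,1,1,1,1,2).

From H_k ≅ ker(∂_k) / im(∂_{k+1}) we obtain:

  H_0: rank C_0 − rank ∂_1 = 7 − 6 = 1, and the invariant factors of ∂_1 are all 1, so H_0 = Z.
  H_1: rank ker ∂_1 − rank ∂_2 = (18 − 6) − 12 = 0, and ∂_2 has invariant factor 2 > 1, so H_1 = Z/2.
  H_2: rank ker ∂_2 − rank ∂_3 = (12 − 12) − 0 = 0, and there is no ∂_3, so H_2 = 0.

Hence the Betti numbers are b_0 = 1, b_1 = 0, b_2 = 0.

b_0 = 1, b_1 = 0, b_2 = 0.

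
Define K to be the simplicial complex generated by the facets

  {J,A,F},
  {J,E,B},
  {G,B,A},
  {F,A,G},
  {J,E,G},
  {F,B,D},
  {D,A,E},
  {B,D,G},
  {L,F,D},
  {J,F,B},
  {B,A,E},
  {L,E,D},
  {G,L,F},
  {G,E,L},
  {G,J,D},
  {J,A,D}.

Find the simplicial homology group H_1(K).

H_1 ≅ Z^2.

Fix the vertex order A < B < D < E < F < G < J < L and write every simplex with vertices in increasing order. Then dim K = 2 and the simplices of K are:

  0-simplices (8): A, B, D, E, F, G, J, L
  1-simplices (24): AB, AD, AE, AF, AG, AJ, BD, BE, BF, BG, BJ, DE, DF, DG, DJ, DL, EG, EJ, EL, FG, FJ, FL, GJ, GL
  2-simplices (16): ABE, ABG, ADE, ADJ, AFG, AFJ, BDF, BDG, BEJ, BFJ, DEL, DFL, DGJ, EGJ, EGL, FGL

so the chain groups are C_0 ≅ Z^8, C_1 ≅ Z^24, C_2 ≅ Z^16.

∂_1: C_1 → C_0 sends each edge [p,q] (with p < q) to q − p. For instance
  ∂BE = E − B.
The resulting 8×24 matrix has rank 7, and its Smith normal form has invariant factors (1,1,1,1,1,1,1).

∂_2: C_2 → C_1 sends each 2-simplex [p,q,r] to [q,r] − [p,r] + [p,q]. For instance
  ∂ABG = BG − AG + AB,
  ∂AFJ = FJ − AJ + AF.
As a 24×16 matrix over Z this has rank 15, with invariant factors (1,1,1,1,1,1,1,1,1,1,1,1,1,1,1).

From H_k ≅ ker(∂_k) / im(∂_{k+1}) we obtain:

  H_1: rank ker ∂_1 − rank ∂_2 = (24 − 7) − 15 = 2, and the invariant factors of ∂_2 are all 1, so H_1 = Z^2.

(K is a triangulation of the torus T^2.)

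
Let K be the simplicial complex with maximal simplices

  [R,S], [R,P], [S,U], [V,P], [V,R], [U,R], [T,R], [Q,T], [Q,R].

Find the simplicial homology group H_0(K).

H_0 ≅ Z.

Order the vertices as P < Q < R < S < T < U < V. Listing each simplex with vertices in this order, K has dimension 1 with simplices:

  0-simplices (7): P, Q, R, S, T, U, V
  1-simplices (9): PR, PV, QR, QT, RS, RT, RU, RV, SU

Hence C_0 ≅ Z^7, C_1 ≅ Z^9.

∂_1: C_1 → C_0 is given by ∂[p,q] = [q] − [p]. For instance
  ∂RS = S − R.
As a 7×9 matrix over Z this has rank 6, with invariant factors (1,1,1,1,1,1).

Computing H_k = (kernel of ∂_k) / (image of ∂_{k+1}):

  H_0: rank C_0 − rank ∂_1 = 7 − 6 = 1, and the invariant factors of ∂_1 are all 1, so H_0 = Z.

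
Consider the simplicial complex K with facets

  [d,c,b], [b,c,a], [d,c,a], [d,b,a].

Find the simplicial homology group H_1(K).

Fix the vertex order a < b < c < d and write every simplex with vertices in increasing order. Then dim K = 2 and the simplices of K are:

  0-simplices (4): a, b, c, d
  1-simplices (6): ab, ac, ad, bc, bd, cd
  2-simplices (4): abc, abd, acd, bcd

Hence C_0 ≅ Z^4, C_1 ≅ Z^6, C_2 ≅ Z^4.

∂_1: C_1 → C_0 maps an edge to its endpoints' difference, ∂[p,q] = q − p.
The 4×6 boundary matrix has rank 3 and Smith normal form diag(1,1,1).

∂_2: C_2 → C_1 acts by ∂[p,q,r] = [q,r] − [p,r] + [p,q]. For instance
  ∂acd = cd − ad + ac,
  ∂abd = bd − ad + ab.
The resulting 6×4 matrix has rank 3, and its Smith normal form has invariant factors (1,1,1).

Computing H_k = (kernel of ∂_k) / (image of ∂_{k+1}):

  H_1: rank ker ∂_1 − rank ∂_2 = (6 − 3) − 3 = 0, and the invariant factors of ∂_2 are all 1, so H_1 ≅ 0.

H_1 = 0.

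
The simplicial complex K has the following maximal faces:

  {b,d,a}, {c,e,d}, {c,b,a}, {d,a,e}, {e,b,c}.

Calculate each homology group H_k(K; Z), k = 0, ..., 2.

H_0 ≅ Z,  H_1 ≅ Z,  H_2 = 0.

We work with the vertex ordering a < b < c < d < e. The simplices of K, each written with vertices in increasing order, are:

  0-simplices (5): a, b, c, d, e
  1-simplices (10): ab, ac, ad, ae, bc, bd, be, cd, ce, de
  2-simplices (5): abc, abd, ade, bce, cde

Hence C_0 ≅ Z^5, C_1 ≅ Z^10, C_2 ≅ Z^5.

The boundary map ∂_1: C_1 → C_0 maps an edge to its endpoints' difference, ∂[p,q] = q − p. For instance
  ∂de = e − d.
This gives a 5×10 integer matrix of rank 4; reducing to Smith normal form yields diagonal entries (1,1,1,1).

∂_2: C_2 → C_1 sends each 2-simplex [p,q,r] to [q,r] − [p,r] + [p,q]. For instance
  ∂abd = bd − ad + ab,
  ∂abc = bc − ac + ab.
The resulting 10×5 matrix has rank 5, and its Smith normal form has invariant factors (1,1,1,1,1).

Reading off H_k = ker ∂_k / im ∂_{k+1}:

  H_0: rank C_0 − rank ∂_1 = 5 − 4 = 1, and the invariant factors of ∂_1 are all 1, so H_0 = Z.
  H_1: rank ker ∂_1 − rank ∂_2 = (10 − 4) − 5 = 1, and the invariant factors of ∂_2 are all 1, so H_1 = Z.
  H_2: rank ker ∂_2 − rank ∂_3 = (5 − 5) − 0 = 0, and there is no ∂_3, so H_2 = 0.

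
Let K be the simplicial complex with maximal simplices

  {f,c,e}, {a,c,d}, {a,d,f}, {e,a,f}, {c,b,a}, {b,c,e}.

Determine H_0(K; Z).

Take the total order a < b < c < d < e < f on the vertex set. Then K (dimension 2) consists of the simplices:

  0-simplices (6): a, b, c, d, e, f
  1-simplices (12): ab, ac, ad, ae, af, bc, be, cd, ce, cf, df, ef
  2-simplices (6): abc, acd, adf, aef, bce, cef

Hence C_0 ≅ Z^6, C_1 ≅ Z^12, C_2 ≅ Z^6.

∂_1: C_1 → C_0 maps an edge to its endpoints' difference, ∂[p,q] = q − p.
As a 6×12 matrix over Z this has rank 5, with invariant factors (1,1,1,1,1).

Boundary ∂_2: C_2 → C_1 maps a triangle to the signed sum of its edges. For instance
  ∂aef = ef − af + ae,
  ∂cef = ef − cf + ce.
The resulting 12×6 matrix has rank 6, and its Smith normal form has invariant factors (1,1,1,1,1,1).

Computing H_k = (kernel of ∂_k) / (image of ∂_{k+1}):

  H_0: rank C_0 − rank ∂_1 = 6 − 5 = 1, and the invariant factors of ∂_1 are all 1, so H_0 = Z.

H_0 = Z.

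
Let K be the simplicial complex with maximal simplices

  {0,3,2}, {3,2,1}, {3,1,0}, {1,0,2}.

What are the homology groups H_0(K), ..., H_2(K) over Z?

We work with the vertex ordering 0 < 1 < 2 < 3. The simplices of K, each written with vertices in increasing order, are:

  0-simplices (4): [0], [1], [2], [3]
  1-simplices (6): [0,1], [0,2], [0,3], [1,2], [1,3], [2,3]
  2-simplices (4): [0,1,2], [0,1,3], [0,2,3], [1,2,3]

Hence C_0 ≅ Z^4, C_1 ≅ Z^6, C_2 ≅ Z^4.

Boundary ∂_1: C_1 → C_0 maps an edge to its endpoints' difference, ∂[p,q] = q − p. For instance
  ∂[1,2] = [2] − [1].
This gives a 4×6 integer matrix of rank 3; reducing to Smith normal form yields diagonal entries (1,1,1).

The boundary map ∂_2: C_2 → C_1 acts by ∂[p,q,r] = [q,r] − [p,r] + [p,q]. For instance
  ∂[0,1,2] = [1,2] − [0,2] + [0,1],
  ∂[0,1,3] = [1,3] − [0,3] + [0,1].
The resulting 6×4 matrix has rank 3, and its Smith normal form has invariant factors (1,1,1).

From H_k ≅ ker(∂_k) / im(∂_{k+1}) we obtain:

  H_0: rank C_0 − rank ∂_1 = 4 − 3 = 1, and the invariant factors of ∂_1 are all 1, so H_0 = Z.
  H_1: rank ker ∂_1 − rank ∂_2 = (6 − 3) − 3 = 0, and the invariant factors of ∂_2 are all 1, so H_1 = 0.
  H_2: rank ker ∂_2 − rank ∂_3 = (4 − 3) − 0 = 1, and there is no ∂_3, so H_2 = Z.

(K is a triangulation of the 2-sphere S^2.)

H_0 ≅ Z,  H_1 = 0,  H_2 ≅ Z.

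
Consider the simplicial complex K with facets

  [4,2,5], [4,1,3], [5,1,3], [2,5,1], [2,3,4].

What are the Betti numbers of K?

b_0 = 1, b_1 = 1, b_2 = 0.

Fix the vertex order 1 < 2 < 3 < 4 < 5 and write every simplex with vertices in increasing order. Then dim K = 2 and the simplices of K are:

  0-simplices (5): [1], [2], [3], [4], [5]
  1-simplices (10): [1,2], [1,3], [1,4], [1,5], [2,3], [2,4], [2,5], [3,4], [3,5], [4,5]
  2-simplices (5): [1,2,5], [1,3,4], [1,3,5], [2,3,4], [2,4,5]

Hence C_0 ≅ Z^5, C_1 ≅ Z^10, C_2 ≅ Z^5.

The boundary map ∂_1: C_1 → C_0 is given by ∂[p,q] = [q] − [p]. For instance
  ∂[3,5] = [5] − [3].
As a 5×10 matrix over Z this has rank 4, with invariant factors (1,1,1,1).

Boundary ∂_2: C_2 → C_1 maps a triangle to the signed sum of its edges. For instance
  ∂[2,4,5] = [4,5] − [2,5] + [2,4],
  ∂[1,3,4] = [3,4] − [1,4] + [1,3].
As a 10×5 matrix over Z this has rank 5, with invariant factors (1,1,1,1,1).

Now H_k = ker ∂_k / im ∂_{k+1}, so:

  H_0: rank C_0 − rank ∂_1 = 5 − 4 = 1, and the invariant factors of ∂_1 are all 1, so H_0 ≅ Z.
  H_1: rank ker ∂_1 − rank ∂_2 = (10 − 4) − 5 = 1, and the invariant factors of ∂_2 are all 1, so H_1 ≅ Z.
  H_2: rank ker ∂_2 − rank ∂_3 = (5 − 5) − 0 = 0, and there is no ∂_3, so H_2 ≅ 0.

(K is a triangulation of the Möbius band.)

Hence the Betti numbers are b_0 = 1, b_1 = 1, b_2 = 0.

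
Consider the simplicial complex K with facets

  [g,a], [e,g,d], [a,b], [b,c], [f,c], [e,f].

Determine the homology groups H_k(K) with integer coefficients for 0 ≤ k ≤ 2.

H_0 ≅ Z,  H_1 ≅ Z,  H_2 = 0.

Order the vertices as a < b < c < d < e < f < g. Listing each simplex with vertices in this order, K has dimension 2 with simplices:

  0-simplices (7): a, b, c, d, e, f, g
  1-simplices (8): ab, ag, bc, cf, de, dg, ef, eg
  2-simplices (1): deg

so the chain groups are C_0 ≅ Z^7, C_1 ≅ Z^8, C_2 ≅ Z^1.

Boundary ∂_1: C_1 → C_0 sends each edge [p,q] (with p < q) to q − p.
The 7×8 boundary matrix has rank 6 and Smith normal form diag(1,1,1,1,1,1).

Boundary ∂_2: C_2 → C_1 acts by ∂[p,q,r] = [q,r] − [p,r] + [p,q]. For instance
  ∂deg = eg − dg + de.
As a 8×1 matrix over Z this has rank 1, with invariant factors (1).

Now H_k = ker ∂_k / im ∂_{k+1}, so:

  H_0: rank C_0 − rank ∂_1 = 7 − 6 = 1, and the invariant factors of ∂_1 are all 1, so H_0 ≅ Z.
  H_1: rank ker ∂_1 − rank ∂_2 = (8 − 6) − 1 = 1, and the invariant factors of ∂_2 are all 1, so H_1 ≅ Z.
  H_2: rank ker ∂_2 − rank ∂_3 = (1 − 1) − 0 = 0, and there is no ∂_3, so H_2 ≅ 0.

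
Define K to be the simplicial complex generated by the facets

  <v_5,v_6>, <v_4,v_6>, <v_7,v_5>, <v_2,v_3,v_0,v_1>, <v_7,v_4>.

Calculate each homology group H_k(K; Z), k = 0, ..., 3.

H_0 = Z^2,  H_1 = Z,  H_2 = 0,  H_3 = 0.

Take the total order v_0 < v_1 < v_2 < v_3 < v_4 < v_5 < v_6 < v_7 on the vertex set. Then K (dimension 3) consists of the simplices:

  0-simplices (8): [v_0], [v_1], [v_2], [v_3], [v_4], [v_5], [v_6], [v_7]
  1-simplices (10): [v_0,v_1], [v_0,v_2], [v_0,v_3], [v_1,v_2], [v_1,v_3], [v_2,v_3], [v_4,v_6], [v_4,v_7], [v_5,v_6], [v_5,v_7]
  2-simplices (4): [v_0,v_1,v_2], [v_0,v_1,v_3], [v_0,v_2,v_3], [v_1,v_2,v_3]
  3-simplices (1): [v_0,v_1,v_2,v_3]

giving chain groups C_0 ≅ Z^8, C_1 ≅ Z^10, C_2 ≅ Z^4, C_3 ≅ Z^1.

Boundary ∂_1: C_1 → C_0 maps an edge to its endpoints' difference, ∂[p,q] = q − p. For instance
  ∂[v_4,v_7] = [v_7] − [v_4].
As a 8×10 matrix over Z this has rank 6, with invariant factors (1,1,1,1,1,1).

Boundary ∂_2: C_2 → C_1 maps a triangle to the signed sum of its edges. For instance
  ∂[v_1,v_2,v_3] = [v_2,v_3] − [v_1,v_3] + [v_1,v_2],
  ∂[v_0,v_2,v_3] = [v_2,v_3] − [v_0,v_3] + [v_0,v_2].
As a 10×4 matrix over Z this has rank 3, with invariant factors (1,1,1).

Boundary ∂_3: C_3 → C_2 sends each 3-simplex σ to the alternating sum Σ_i (−1)^i (σ with its i-th vertex removed). For instance
  ∂[v_0,v_1,v_2,v_3] = [v_1,v_2,v_3] − [v_0,v_2,v_3] + [v_0,v_1,v_3] − [v_0,v_1,v_2].
As a 4×1 matrix over Z this has rank 1, with invariant factors (1).

Computing H_k = (kernel of ∂_k) / (image of ∂_{k+1}):

  H_0: rank C_0 − rank ∂_1 = 8 − 6 = 2, and the invariant factors of ∂_1 are all 1, so H_0 ≅ Z^2.
  H_1: rank ker ∂_1 − rank ∂_2 = (10 − 6) − 3 = 1, and the invariant factors of ∂_2 are all 1, so H_1 ≅ Z.
  H_2: rank ker ∂_2 − rank ∂_3 = (4 − 3) − 1 = 0, and the invariant factors of ∂_3 are all 1, so H_2 ≅ 0.
  H_3: rank ker ∂_3 − rank ∂_4 = (1 − 1) − 0 = 0, and there is no ∂_4, so H_3 ≅ 0.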